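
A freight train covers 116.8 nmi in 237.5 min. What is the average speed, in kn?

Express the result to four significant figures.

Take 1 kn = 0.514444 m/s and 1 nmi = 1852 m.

116.8 nmi × 1852 → 216314 m
237.5 min × 60 → 14250 s
v = d / t = 216314 m / 14250 s = 15.1799 m/s
15.1799 m/s ÷ (0.514444 m/s/kn) = 29.5074 kn

29.51 kn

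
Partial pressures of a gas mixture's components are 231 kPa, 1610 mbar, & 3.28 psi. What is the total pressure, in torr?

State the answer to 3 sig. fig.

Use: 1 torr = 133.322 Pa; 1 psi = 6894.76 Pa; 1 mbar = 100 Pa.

3110 torr

231 kPa × 1000 = 231000 Pa
1610 mbar × 100 = 161000 Pa
3.28 psi × 6894.76 = 22614.8 Pa
Combined: 231000 + 161000 + 22614.8 = 414615 Pa
In torr: 414615 / 133.322 = 3109.88 torr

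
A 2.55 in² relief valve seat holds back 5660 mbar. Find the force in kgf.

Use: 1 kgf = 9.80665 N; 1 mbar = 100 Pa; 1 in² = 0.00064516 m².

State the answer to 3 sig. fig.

5660 mbar × 100 = 566000 Pa
2.55 in² × 0.00064516 = 0.00164516 m²
F = P × A = 566000 Pa × 0.00164516 m² = 931.161 N
931.161 N ÷ (9.80665 N/kgf) = 94.952 kgf

95.0 kgf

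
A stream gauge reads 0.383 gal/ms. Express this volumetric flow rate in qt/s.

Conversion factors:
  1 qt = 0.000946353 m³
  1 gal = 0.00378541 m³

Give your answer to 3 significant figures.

0.383 gal/ms × 0.00378541 m³/gal ÷ 0.001 s/ms = 1.44981 m³/s
1.44981 m³/s ÷ 0.000946353 m³/qt = 1532 qt/s

1530 qt/s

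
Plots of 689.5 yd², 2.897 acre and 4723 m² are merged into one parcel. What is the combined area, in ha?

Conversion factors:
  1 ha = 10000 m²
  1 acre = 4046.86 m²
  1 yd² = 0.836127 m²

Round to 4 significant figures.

1.702 ha

689.5 yd² × 0.836127 = 576.51 m²
2.897 acre × 4046.86 = 11723.8 m²
4723 m² (already m²)
Sum: 576.51 + 11723.8 + 4723 = 17023.3 m²
In ha: 17023.3 / 10000 = 1.70233 ha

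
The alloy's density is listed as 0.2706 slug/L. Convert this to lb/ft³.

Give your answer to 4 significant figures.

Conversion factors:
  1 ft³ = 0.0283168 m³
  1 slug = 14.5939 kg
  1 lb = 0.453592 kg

246.5 lb/ft³

0.2706 slug/L × 14.5939 kg/slug ÷ 0.001 m³/L = 3949.11 kg/m³
3949.11 kg/m³ ÷ 0.453592 kg/lb × 0.0283168 m³/ft³ = 246.535 lb/ft³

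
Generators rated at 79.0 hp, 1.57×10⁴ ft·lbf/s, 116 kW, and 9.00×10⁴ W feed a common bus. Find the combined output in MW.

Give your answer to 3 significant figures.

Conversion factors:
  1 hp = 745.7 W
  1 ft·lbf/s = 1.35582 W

79.0 hp × 745.7 = 58910.3 W
1.57×10⁴ ft·lbf/s × 1.35582 = 21286.4 W
116 kW × 1000 = 116000 W
9.00×10⁴ W (already W)
Combined: 58910.3 + 21286.4 + 116000 + 90000 = 286197 W
In MW: 286197 / 1000000 = 0.286197 MW

0.286 MW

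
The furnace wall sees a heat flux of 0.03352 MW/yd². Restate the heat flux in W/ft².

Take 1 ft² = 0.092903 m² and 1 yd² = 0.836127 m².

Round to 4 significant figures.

0.03352 MW/yd² × 1000000 W/MW ÷ 0.836127 m²/yd² = 40089.6 W/m²
40089.6 W/m² × 0.092903 m²/ft² = 3724.44 W/ft²

3724 W/ft²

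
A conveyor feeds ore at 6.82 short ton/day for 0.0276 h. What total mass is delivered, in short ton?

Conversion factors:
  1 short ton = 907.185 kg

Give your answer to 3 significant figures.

6.82 short ton/day → 0.0716088 kg/s
0.0276 h → 99.36 s
m = ṁ × t = 0.0716088 × 99.36 = 7.11505 kg
In short ton: 7.11505 / 907.185 = 0.007843 short ton

0.00784 short ton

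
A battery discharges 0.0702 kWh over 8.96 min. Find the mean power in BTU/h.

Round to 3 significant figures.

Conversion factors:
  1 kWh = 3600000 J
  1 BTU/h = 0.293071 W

1600 BTU/h

0.0702 kWh × 3600000 → 252720 J
8.96 min × 60 → 537.6 s
P = E / t = 252720 J / 537.6 s = 470.089 W
470.089 W ÷ (0.293071 W/BTU/h) = 1604.01 BTU/h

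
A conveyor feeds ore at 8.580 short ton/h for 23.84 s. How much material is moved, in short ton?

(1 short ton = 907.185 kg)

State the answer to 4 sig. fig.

0.05682 short ton

8.580 short ton/h → 2.16212 kg/s
m = ṁ × t = 2.16212 × 23.84 = 51.5449 kg
In short ton: 51.5449 / 907.185 = 0.0568185 short ton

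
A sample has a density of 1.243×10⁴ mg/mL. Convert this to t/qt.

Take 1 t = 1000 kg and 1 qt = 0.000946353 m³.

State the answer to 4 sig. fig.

0.01176 t/qt

1.243×10⁴ mg/mL × 10⁻⁶ kg/mg ÷ 10⁻⁶ m³/mL = 12430 kg/m³
12430 kg/m³ ÷ 1000 kg/t × 0.000946353 m³/qt = 0.0117632 t/qt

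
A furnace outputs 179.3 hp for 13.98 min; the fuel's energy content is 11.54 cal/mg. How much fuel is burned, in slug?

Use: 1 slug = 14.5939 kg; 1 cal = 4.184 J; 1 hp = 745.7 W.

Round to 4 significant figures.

179.3 hp → 133704 W
13.98 min → 838.8 s
E = P × t = 133704 × 838.8 = 1.12151×10⁸ J
11.54 cal/mg → 4.82834×10⁷ J/kg
m = E / e_s = 1.12151×10⁸ / 4.82834×10⁷ = 2.32277 kg
In slug: 2.32277 / 14.5939 = 0.15916 slug

0.1592 slug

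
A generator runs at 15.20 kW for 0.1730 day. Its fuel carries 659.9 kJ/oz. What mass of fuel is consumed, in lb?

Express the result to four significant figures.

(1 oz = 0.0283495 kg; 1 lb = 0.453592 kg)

21.52 lb

15.20 kW → 15200 W
0.1730 day → 14947.2 s
E = P × t = 15200 × 14947.2 = 2.27197×10⁸ J
659.9 kJ/oz → 2.32773×10⁷ J/kg
m = E / e_s = 2.27197×10⁸ / 2.32773×10⁷ = 9.76045 kg
In lb: 9.76045 / 0.453592 = 21.5181 lb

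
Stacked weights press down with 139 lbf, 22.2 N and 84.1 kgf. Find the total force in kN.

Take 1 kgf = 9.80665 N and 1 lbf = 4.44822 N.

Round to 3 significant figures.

1.47 kN

139 lbf × 4.44822 = 618.303 N
22.2 N (already N)
84.1 kgf × 9.80665 = 824.739 N
Sum: 618.303 + 22.2 + 824.739 = 1465.24 N
In kN: 1465.24 / 1000 = 1.46524 kN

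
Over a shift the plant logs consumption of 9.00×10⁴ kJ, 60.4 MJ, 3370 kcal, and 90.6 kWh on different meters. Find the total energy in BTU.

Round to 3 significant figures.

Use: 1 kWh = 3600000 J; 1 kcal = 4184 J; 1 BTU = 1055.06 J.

4.65×10⁵ BTU

9.00×10⁴ kJ × 1000 = 9×10⁷ J
60.4 MJ × 1000000 = 6.04×10⁷ J
3370 kcal × 4184 = 1.41001×10⁷ J
90.6 kWh × 3600000 = 3.2616×10⁸ J
Combined: 9×10⁷ + 6.04×10⁷ + 1.41001×10⁷ + 3.2616×10⁸ = 4.9066×10⁸ J
In BTU: 4.9066×10⁸ / 1055.06 = 465054 BTU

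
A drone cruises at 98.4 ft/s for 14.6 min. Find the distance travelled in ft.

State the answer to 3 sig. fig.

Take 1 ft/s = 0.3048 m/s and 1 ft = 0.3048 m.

8.62×10⁴ ft

98.4 ft/s × 0.3048 → 29.9923 m/s
14.6 min × 60 → 876 s
d = v × t = 29.9923 m/s × 876 s = 26273.3 m
26273.3 m ÷ (0.3048 m/ft) = 86198.5 ft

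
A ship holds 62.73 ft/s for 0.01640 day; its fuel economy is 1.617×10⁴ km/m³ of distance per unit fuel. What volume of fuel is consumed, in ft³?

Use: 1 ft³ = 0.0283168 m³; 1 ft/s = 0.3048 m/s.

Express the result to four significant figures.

0.05917 ft³

62.73 ft/s → 19.1201 m/s
0.01640 day → 1416.96 s
d = v × t = 19.1201 × 1416.96 = 27092.4 m
1.617×10⁴ km/m³ → 1.617×10⁷ m/m³
V = d / (distance per unit fuel) = 27092.4 / 1.617×10⁷ = 0.00167547 m³
In ft³: 0.00167547 / 0.0283168 = 0.0591688 ft³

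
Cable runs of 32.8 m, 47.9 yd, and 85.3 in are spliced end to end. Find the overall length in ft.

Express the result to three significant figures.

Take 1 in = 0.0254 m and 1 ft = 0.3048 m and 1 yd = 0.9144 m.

32.8 m (already m)
47.9 yd × 0.9144 = 43.7998 m
85.3 in × 0.0254 = 2.16662 m
Sum: 32.8 + 43.7998 + 2.16662 = 78.7664 m
In ft: 78.7664 / 0.3048 = 258.42 ft

258 ft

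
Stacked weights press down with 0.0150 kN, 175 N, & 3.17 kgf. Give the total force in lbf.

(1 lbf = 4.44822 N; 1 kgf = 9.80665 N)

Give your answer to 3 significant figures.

49.7 lbf

0.0150 kN × 1000 → 15 N
175 N (already N)
3.17 kgf × 9.80665 → 31.0871 N
Combined: 15 + 175 + 31.0871 = 221.087 N
In lbf: 221.087 / 4.44822 = 49.7024 lbf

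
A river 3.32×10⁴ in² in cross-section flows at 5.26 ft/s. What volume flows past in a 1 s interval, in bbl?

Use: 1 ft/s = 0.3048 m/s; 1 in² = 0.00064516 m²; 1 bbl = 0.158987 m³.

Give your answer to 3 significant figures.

216 bbl

5.26 ft/s × 0.3048 → 1.60325 m/s
3.32×10⁴ in² × 0.00064516 → 21.4193 m²
V = v × A × t = 1.60325 m/s × 21.4193 m² × 1 s = 34.3405 m³
34.3405 m³ ÷ (0.158987 m³/bbl) = 215.996 bbl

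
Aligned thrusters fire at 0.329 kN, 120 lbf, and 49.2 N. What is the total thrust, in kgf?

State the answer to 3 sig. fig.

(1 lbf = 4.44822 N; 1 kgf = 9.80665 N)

0.329 kN × 1000 = 329 N
120 lbf × 4.44822 = 533.786 N
49.2 N (already N)
Sum: 329 + 533.786 + 49.2 = 911.986 N
In kgf: 911.986 / 9.80665 = 92.9967 kgf

93.0 kgf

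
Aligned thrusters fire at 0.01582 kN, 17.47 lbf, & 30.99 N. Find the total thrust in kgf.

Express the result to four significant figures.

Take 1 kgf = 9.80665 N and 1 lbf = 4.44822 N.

0.01582 kN × 1000 → 15.82 N
17.47 lbf × 4.44822 → 77.7104 N
30.99 N (already N)
Combined: 15.82 + 77.7104 + 30.99 = 124.52 N
In kgf: 124.52 / 9.80665 = 12.6975 kgf

12.70 kgf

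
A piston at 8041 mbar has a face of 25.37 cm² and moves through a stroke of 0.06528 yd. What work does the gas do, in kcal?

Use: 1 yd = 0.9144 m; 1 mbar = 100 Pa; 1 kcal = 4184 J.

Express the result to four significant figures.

0.02910 kcal

8041 mbar → 804100 Pa
25.37 cm² → 0.002537 m²
F = P × A = 804100 × 0.002537 = 2040 N
0.06528 yd → 0.059692 m
W = F × d = 2040 × 0.059692 = 121.772 J
In kcal: 121.772 / 4184 = 0.0291042 kcal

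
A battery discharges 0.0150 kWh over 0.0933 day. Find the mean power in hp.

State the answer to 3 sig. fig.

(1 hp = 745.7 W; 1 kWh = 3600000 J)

0.0150 kWh × 3600000 → 54000 J
0.0933 day × 86400 → 8061.12 s
P = E / t = 54000 J / 8061.12 s = 6.69882 W
6.69882 W ÷ (745.7 W/hp) = 0.00898326 hp

0.00898 hp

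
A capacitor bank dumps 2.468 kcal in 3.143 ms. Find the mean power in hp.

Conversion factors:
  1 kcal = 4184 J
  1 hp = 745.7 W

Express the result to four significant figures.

4406 hp

2.468 kcal × 4184 → 10326.1 J
3.143 ms × 0.001 → 0.003143 s
P = E / t = 10326.1 J / 0.003143 s = 3.28543×10⁶ W
3.28543×10⁶ W ÷ (745.7 W/hp) = 4405.83 hp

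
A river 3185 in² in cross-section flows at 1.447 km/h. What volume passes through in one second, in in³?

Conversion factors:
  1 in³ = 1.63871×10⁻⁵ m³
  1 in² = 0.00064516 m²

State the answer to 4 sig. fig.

1.447 km/h × (1/3.6) → 0.401944 m/s
3185 in² × 0.00064516 → 2.05483 m²
V = v × A × t = 0.401944 m/s × 2.05483 m² × 1 s = 0.825927 m³
0.825927 m³ ÷ (1.63871×10⁻⁵ m³/in³) = 50401 in³

5.040×10⁴ in³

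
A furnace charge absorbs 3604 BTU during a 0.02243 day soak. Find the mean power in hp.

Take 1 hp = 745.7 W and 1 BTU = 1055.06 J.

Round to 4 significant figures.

3604 BTU × 1055.06 = 3.80244×10⁶ J
0.02243 day × 86400 = 1937.95 s
P = E / t = 3.80244×10⁶ J / 1937.95 s = 1962.09 W
1962.09 W ÷ (745.7 W/hp) = 2.63121 hp

2.631 hp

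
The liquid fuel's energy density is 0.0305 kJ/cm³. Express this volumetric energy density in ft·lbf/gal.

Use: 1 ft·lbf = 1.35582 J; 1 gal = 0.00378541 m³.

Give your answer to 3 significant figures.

8.52×10⁴ ft·lbf/gal

0.0305 kJ/cm³ × 1000 J/kJ ÷ 10⁻⁶ m³/cm³ = 3.05×10⁷ J/m³
3.05×10⁷ J/m³ ÷ 1.35582 J/ft·lbf × 0.00378541 m³/gal = 85155.1 ft·lbf/gal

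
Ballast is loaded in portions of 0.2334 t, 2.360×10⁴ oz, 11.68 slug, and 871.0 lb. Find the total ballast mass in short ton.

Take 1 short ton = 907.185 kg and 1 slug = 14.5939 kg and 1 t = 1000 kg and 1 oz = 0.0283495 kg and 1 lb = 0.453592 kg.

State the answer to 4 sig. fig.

0.2334 t × 1000 = 233.4 kg
2.360×10⁴ oz × 0.0283495 = 669.048 kg
11.68 slug × 14.5939 = 170.457 kg
871.0 lb × 0.453592 = 395.079 kg
Total: 233.4 + 669.048 + 170.457 + 395.079 = 1467.98 kg
In short ton: 1467.98 / 907.185 = 1.61817 short ton

1.618 short ton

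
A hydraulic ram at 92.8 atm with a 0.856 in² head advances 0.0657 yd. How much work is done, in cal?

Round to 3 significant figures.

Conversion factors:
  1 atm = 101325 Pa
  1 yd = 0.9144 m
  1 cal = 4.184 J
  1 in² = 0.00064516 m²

74.6 cal

92.8 atm → 9.40296×10⁶ Pa
0.856 in² → 5.52257×10⁻⁴ m²
F = P × A = 9.40296×10⁶ × 5.52257×10⁻⁴ = 5192.85 N
0.0657 yd → 0.0600761 m
W = F × d = 5192.85 × 0.0600761 = 311.966 J
In cal: 311.966 / 4.184 = 74.5617 cal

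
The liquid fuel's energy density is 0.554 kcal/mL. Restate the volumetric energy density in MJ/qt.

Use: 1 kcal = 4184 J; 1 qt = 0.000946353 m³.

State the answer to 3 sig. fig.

0.554 kcal/mL × 4184 J/kcal ÷ 10⁻⁶ m³/mL = 2.31794×10⁹ J/m³
2.31794×10⁹ J/m³ ÷ 1000000 J/MJ × 0.000946353 m³/qt = 2.19359 MJ/qt

2.19 MJ/qt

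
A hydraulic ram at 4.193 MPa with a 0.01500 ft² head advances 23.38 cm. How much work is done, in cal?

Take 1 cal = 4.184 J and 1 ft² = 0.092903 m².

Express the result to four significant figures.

326.5 cal

4.193 MPa → 4.193×10⁶ Pa
0.01500 ft² → 0.00139354 m²
F = P × A = 4.193×10⁶ × 0.00139354 = 5843.11 N
23.38 cm → 0.2338 m
W = F × d = 5843.11 × 0.2338 = 1366.12 J
In cal: 1366.12 / 4.184 = 326.511 cal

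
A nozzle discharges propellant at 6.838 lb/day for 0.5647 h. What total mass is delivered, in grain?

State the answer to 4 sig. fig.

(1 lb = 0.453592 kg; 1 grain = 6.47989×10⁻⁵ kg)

1126 grain

6.838 lb/day → 3.58989×10⁻⁵ kg/s
0.5647 h → 2032.92 s
m = ṁ × t = 3.58989×10⁻⁵ × 2032.92 = 0.0729796 kg
In grain: 0.0729796 / 6.47989×10⁻⁵ = 1126.25 grain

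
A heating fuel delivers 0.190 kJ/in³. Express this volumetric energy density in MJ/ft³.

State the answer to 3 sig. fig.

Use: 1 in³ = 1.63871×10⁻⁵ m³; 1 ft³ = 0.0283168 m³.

0.328 MJ/ft³

0.190 kJ/in³ × 1000 J/kJ ÷ 1.63871×10⁻⁵ m³/in³ = 1.15945×10⁷ J/m³
1.15945×10⁷ J/m³ ÷ 1000000 J/MJ × 0.0283168 m³/ft³ = 0.328319 MJ/ft³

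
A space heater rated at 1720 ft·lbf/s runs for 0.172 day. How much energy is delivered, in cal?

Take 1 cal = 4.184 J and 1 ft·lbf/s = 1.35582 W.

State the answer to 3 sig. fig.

1720 ft·lbf/s × 1.35582 = 2332.01 W
0.172 day × 86400 = 14860.8 s
E = P × t = 2332.01 W × 14860.8 s = 3.46555×10⁷ J
3.46555×10⁷ J ÷ (4.184 J/cal) = 8.28286×10⁶ cal

8.28×10⁶ cal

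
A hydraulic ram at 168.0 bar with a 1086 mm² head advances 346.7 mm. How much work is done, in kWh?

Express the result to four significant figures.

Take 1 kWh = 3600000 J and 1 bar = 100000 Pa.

0.001757 kWh

168.0 bar → 1.68×10⁷ Pa
1086 mm² → 0.001086 m²
F = P × A = 1.68×10⁷ × 0.001086 = 18244.8 N
346.7 mm → 0.3467 m
W = F × d = 18244.8 × 0.3467 = 6325.47 J
In kWh: 6325.47 / 3600000 = 0.00175708 kWh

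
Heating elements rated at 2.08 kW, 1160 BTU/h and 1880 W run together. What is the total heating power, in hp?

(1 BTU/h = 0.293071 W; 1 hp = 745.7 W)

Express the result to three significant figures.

2.08 kW × 1000 = 2080 W
1160 BTU/h × 0.293071 = 339.962 W
1880 W (already W)
Total: 2080 + 339.962 + 1880 = 4299.96 W
In hp: 4299.96 / 745.7 = 5.76634 hp

5.77 hp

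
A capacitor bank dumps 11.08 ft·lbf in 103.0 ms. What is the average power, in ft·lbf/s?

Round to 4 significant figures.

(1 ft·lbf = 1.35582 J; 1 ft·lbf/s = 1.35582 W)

107.6 ft·lbf/s

11.08 ft·lbf × 1.35582 → 15.0225 J
103.0 ms × 0.001 → 0.103 s
P = E / t = 15.0225 J / 0.103 s = 145.85 W
145.85 W ÷ (1.35582 W/ft·lbf/s) = 107.573 ft·lbf/s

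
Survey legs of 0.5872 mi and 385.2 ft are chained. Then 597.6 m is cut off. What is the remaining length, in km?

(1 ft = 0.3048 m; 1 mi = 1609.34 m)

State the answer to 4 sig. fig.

0.5872 mi × 1609.34 = 945.004 m
385.2 ft × 0.3048 = 117.409 m
597.6 m (already m)
Sum: 945.004 + 117.409 − 597.6 = 464.813 m
In km: 464.813 / 1000 = 0.464813 km

0.4648 km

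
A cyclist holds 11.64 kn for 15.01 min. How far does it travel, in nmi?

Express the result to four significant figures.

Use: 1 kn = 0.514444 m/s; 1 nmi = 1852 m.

2.912 nmi

11.64 kn × 0.514444 → 5.98813 m/s
15.01 min × 60 → 900.6 s
d = v × t = 5.98813 m/s × 900.6 s = 5392.91 m
5392.91 m ÷ (1852 m/nmi) = 2.91194 nmi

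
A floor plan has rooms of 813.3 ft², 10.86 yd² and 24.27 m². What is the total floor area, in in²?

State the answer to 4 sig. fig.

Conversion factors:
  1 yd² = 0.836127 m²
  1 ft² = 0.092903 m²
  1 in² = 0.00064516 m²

1.688×10⁵ in²

813.3 ft² × 0.092903 = 75.558 m²
10.86 yd² × 0.836127 = 9.08034 m²
24.27 m² (already m²)
Total: 75.558 + 9.08034 + 24.27 = 108.908 m²
In in²: 108.908 / 0.00064516 = 168808 in²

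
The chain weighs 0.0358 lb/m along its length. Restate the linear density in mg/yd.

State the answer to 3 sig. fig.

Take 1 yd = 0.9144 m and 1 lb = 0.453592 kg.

1.48×10⁴ mg/yd

0.0358 lb/m × 0.453592 kg/lb = 0.0162386 kg/m
0.0162386 kg/m ÷ 10⁻⁶ kg/mg × 0.9144 m/yd = 14848.6 mg/yd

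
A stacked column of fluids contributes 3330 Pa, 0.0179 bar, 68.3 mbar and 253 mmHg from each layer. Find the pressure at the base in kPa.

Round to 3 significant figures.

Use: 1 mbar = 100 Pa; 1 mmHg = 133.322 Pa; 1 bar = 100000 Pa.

3330 Pa (already Pa)
0.0179 bar × 100000 = 1790 Pa
68.3 mbar × 100 = 6830 Pa
253 mmHg × 133.322 = 33730.5 Pa
Sum: 3330 + 1790 + 6830 + 33730.5 = 45680.5 Pa
In kPa: 45680.5 / 1000 = 45.6805 kPa

45.7 kPa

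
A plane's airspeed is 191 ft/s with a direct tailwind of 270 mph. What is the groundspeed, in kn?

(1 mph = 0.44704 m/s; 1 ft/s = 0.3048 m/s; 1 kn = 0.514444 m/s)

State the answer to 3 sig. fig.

191 ft/s × 0.3048 = 58.2168 m/s
270 mph × 0.44704 = 120.701 m/s
Combined: 58.2168 + 120.701 = 178.918 m/s
In kn: 178.918 / 0.514444 = 347.789 kn

348 kn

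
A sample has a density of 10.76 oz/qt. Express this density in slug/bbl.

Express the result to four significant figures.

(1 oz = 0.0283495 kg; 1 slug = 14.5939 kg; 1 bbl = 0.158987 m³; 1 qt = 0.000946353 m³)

3.512 slug/bbl

10.76 oz/qt × 0.0283495 kg/oz ÷ 0.000946353 m³/qt = 322.333 kg/m³
322.333 kg/m³ ÷ 14.5939 kg/slug × 0.158987 m³/bbl = 3.51152 slug/bbl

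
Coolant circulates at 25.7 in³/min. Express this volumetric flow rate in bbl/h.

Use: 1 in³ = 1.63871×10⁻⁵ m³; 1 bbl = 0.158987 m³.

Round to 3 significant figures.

0.159 bbl/h

25.7 in³/min × 1.63871×10⁻⁵ m³/in³ ÷ 60 s/min = 7.01914×10⁻⁶ m³/s
7.01914×10⁻⁶ m³/s ÷ 0.158987 m³/bbl × 3600 s/h = 0.158937 bbl/h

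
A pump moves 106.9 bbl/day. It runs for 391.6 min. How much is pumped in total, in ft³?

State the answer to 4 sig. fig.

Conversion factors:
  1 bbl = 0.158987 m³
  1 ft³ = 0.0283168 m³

106.9 bbl/day → 1.9671×10⁻⁴ m³/s
391.6 min → 23496 s
V = Q × t = 1.9671×10⁻⁴ × 23496 = 4.6219 m³
In ft³: 4.6219 / 0.0283168 = 163.221 ft³

163.2 ft³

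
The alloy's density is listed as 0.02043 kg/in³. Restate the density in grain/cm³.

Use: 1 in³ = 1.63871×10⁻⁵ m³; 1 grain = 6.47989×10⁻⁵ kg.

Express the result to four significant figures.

0.02043 kg/in³ ÷ 1.63871×10⁻⁵ m³/in³ = 1246.71 kg/m³
1246.71 kg/m³ ÷ 6.47989×10⁻⁵ kg/grain × 10⁻⁶ m³/cm³ = 19.2397 grain/cm³

19.24 grain/cm³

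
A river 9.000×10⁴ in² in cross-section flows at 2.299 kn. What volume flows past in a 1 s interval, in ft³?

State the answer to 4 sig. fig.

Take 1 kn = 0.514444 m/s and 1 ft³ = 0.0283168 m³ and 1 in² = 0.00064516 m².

2.299 kn × 0.514444 → 1.18271 m/s
9.000×10⁴ in² × 0.00064516 → 58.0644 m²
V = v × A × t = 1.18271 m/s × 58.0644 m² × 1 s = 68.6733 m³
68.6733 m³ ÷ (0.0283168 m³/ft³) = 2425.18 ft³

2425 ft³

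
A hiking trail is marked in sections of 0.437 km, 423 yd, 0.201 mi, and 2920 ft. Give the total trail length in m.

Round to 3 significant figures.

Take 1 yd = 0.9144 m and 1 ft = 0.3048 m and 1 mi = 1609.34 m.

2040 m

0.437 km × 1000 = 437 m
423 yd × 0.9144 = 386.791 m
0.201 mi × 1609.34 = 323.477 m
2920 ft × 0.3048 = 890.016 m
Sum: 437 + 386.791 + 323.477 + 890.016 = 2037.28 m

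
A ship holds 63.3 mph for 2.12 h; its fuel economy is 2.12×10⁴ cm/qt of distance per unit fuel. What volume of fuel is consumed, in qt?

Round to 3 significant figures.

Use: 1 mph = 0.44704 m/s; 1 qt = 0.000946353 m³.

1020 qt

63.3 mph → 28.2976 m/s
2.12 h → 7632 s
d = v × t = 28.2976 × 7632 = 215967 m
2.12×10⁴ cm/qt → 224018 m/m³
V = d / (distance per unit fuel) = 215967 / 224018 = 0.964061 m³
In qt: 0.964061 / 0.000946353 = 1018.71 qt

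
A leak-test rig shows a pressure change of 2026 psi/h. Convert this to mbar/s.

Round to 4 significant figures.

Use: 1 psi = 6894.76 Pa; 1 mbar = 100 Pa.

2026 psi/h × 6894.76 Pa/psi ÷ 3600 s/h = 3880.22 Pa/s
3880.22 Pa/s ÷ 100 Pa/mbar = 38.8022 mbar/s

38.80 mbar/s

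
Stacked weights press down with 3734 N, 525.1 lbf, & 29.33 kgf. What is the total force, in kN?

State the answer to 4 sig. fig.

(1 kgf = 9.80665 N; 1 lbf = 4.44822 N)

6.357 kN

3734 N (already N)
525.1 lbf × 4.44822 = 2335.76 N
29.33 kgf × 9.80665 = 287.629 N
Combined: 3734 + 2335.76 + 287.629 = 6357.39 N
In kN: 6357.39 / 1000 = 6.35739 kN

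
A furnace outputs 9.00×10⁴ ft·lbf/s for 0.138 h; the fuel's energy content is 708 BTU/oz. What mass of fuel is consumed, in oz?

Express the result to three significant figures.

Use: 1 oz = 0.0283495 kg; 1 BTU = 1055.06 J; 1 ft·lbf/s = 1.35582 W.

81.2 oz

9.00×10⁴ ft·lbf/s → 122024 W
0.138 h → 496.8 s
E = P × t = 122024 × 496.8 = 6.06215×10⁷ J
708 BTU/oz → 2.63491×10⁷ J/kg
m = E / e_s = 6.06215×10⁷ / 2.63491×10⁷ = 2.3007 kg
In oz: 2.3007 / 0.0283495 = 81.1549 oz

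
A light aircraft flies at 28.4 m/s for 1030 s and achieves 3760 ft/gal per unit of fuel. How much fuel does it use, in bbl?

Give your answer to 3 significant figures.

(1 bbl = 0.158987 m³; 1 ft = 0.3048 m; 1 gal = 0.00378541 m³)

d = v × t = 28.4 × 1030 = 29252 m
3760 ft/gal → 302754 m/m³
V = d / (distance per unit fuel) = 29252 / 302754 = 0.0966197 m³
In bbl: 0.0966197 / 0.158987 = 0.607721 bbl

0.608 bbl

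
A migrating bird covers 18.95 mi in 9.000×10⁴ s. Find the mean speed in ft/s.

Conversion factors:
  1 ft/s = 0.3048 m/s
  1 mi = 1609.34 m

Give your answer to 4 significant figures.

1.112 ft/s

18.95 mi × 1609.34 = 30497 m
v = d / t = 30497 m / 90000 s = 0.338856 m/s
0.338856 m/s ÷ (0.3048 m/s/ft/s) = 1.11173 ft/s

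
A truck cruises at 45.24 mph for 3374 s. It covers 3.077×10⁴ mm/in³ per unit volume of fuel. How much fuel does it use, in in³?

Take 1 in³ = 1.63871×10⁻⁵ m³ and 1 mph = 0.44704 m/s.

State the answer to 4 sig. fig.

45.24 mph → 20.2241 m/s
d = v × t = 20.2241 × 3374 = 68236.1 m
3.077×10⁴ mm/in³ → 1.8777×10⁶ m/m³
V = d / (distance per unit fuel) = 68236.1 / 1.8777×10⁶ = 0.0363403 m³
In in³: 0.0363403 / 1.63871×10⁻⁵ = 2217.62 in³

2218 in³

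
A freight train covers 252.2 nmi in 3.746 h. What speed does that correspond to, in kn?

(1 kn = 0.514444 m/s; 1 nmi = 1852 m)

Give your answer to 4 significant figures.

252.2 nmi × 1852 = 467074 m
3.746 h × 3600 = 13485.6 s
v = d / t = 467074 m / 13485.6 s = 34.635 m/s
34.635 m/s ÷ (0.514444 m/s/kn) = 67.3251 kn

67.33 kn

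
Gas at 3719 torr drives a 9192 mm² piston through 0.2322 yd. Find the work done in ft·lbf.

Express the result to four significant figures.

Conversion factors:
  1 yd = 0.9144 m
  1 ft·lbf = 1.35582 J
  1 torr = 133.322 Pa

3719 torr → 495825 Pa
9192 mm² → 0.009192 m²
F = P × A = 495825 × 0.009192 = 4557.62 N
0.2322 yd → 0.212324 m
W = F × d = 4557.62 × 0.212324 = 967.692 J
In ft·lbf: 967.692 / 1.35582 = 713.732 ft·lbf

713.7 ft·lbf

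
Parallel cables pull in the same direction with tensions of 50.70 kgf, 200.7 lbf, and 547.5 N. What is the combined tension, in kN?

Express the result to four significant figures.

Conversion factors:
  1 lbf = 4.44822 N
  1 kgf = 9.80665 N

50.70 kgf × 9.80665 = 497.197 N
200.7 lbf × 4.44822 = 892.758 N
547.5 N (already N)
Sum: 497.197 + 892.758 + 547.5 = 1937.46 N
In kN: 1937.46 / 1000 = 1.93746 kN

1.937 kN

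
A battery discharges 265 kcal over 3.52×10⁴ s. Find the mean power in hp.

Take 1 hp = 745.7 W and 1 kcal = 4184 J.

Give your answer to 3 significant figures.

0.0422 hp

265 kcal × 4184 → 1.10876×10⁶ J
P = E / t = 1.10876×10⁶ J / 35200 s = 31.4989 W
31.4989 W ÷ (745.7 W/hp) = 0.0422407 hp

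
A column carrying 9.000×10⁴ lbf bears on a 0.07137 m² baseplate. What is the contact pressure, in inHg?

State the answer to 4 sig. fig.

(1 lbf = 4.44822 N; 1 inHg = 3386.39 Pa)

9.000×10⁴ lbf × 4.44822 → 400340 N
P = F / A = 400340 N / 0.07137 m² = 5.60936×10⁶ Pa
5.60936×10⁶ Pa ÷ (3386.39 Pa/inHg) = 1656.44 inHg

1656 inHg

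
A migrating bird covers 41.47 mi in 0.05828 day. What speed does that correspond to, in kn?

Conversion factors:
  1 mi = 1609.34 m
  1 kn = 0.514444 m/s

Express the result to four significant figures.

41.47 mi × 1609.34 → 66739.3 m
0.05828 day × 86400 → 5035.39 s
v = d / t = 66739.3 m / 5035.39 s = 13.254 m/s
13.254 m/s ÷ (0.514444 m/s/kn) = 25.7637 kn

25.76 kn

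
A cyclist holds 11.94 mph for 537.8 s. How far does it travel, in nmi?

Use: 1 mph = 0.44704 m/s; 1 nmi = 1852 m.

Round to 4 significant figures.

11.94 mph × 0.44704 → 5.33766 m/s
d = v × t = 5.33766 m/s × 537.8 s = 2870.59 m
2870.59 m ÷ (1852 m/nmi) = 1.54999 nmi

1.550 nmi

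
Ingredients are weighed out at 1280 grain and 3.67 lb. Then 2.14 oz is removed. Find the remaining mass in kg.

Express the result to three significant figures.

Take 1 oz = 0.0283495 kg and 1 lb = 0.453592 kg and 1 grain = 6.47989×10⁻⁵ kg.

1.69 kg

1280 grain × 6.47989×10⁻⁵ = 0.0829426 kg
3.67 lb × 0.453592 = 1.66468 kg
2.14 oz × 0.0283495 = 0.0606679 kg
Sum: 0.0829426 + 1.66468 − 0.0606679 = 1.68695 kg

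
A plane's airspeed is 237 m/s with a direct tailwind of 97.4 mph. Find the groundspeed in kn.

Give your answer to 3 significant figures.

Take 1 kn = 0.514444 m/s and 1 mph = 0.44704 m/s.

545 kn

237 m/s (already m/s)
97.4 mph × 0.44704 → 43.5417 m/s
Total: 237 + 43.5417 = 280.542 m/s
In kn: 280.542 / 0.514444 = 545.33 kn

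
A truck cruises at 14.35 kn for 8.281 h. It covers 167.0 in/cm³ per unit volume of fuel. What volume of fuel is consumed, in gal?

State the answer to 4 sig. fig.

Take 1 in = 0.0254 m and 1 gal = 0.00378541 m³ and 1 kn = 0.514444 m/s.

13.71 gal

14.35 kn → 7.38227 m/s
8.281 h → 29811.6 s
d = v × t = 7.38227 × 29811.6 = 220077 m
167.0 in/cm³ → 4.2418×10⁶ m/m³
V = d / (distance per unit fuel) = 220077 / 4.2418×10⁶ = 0.0518829 m³
In gal: 0.0518829 / 0.00378541 = 13.706 gal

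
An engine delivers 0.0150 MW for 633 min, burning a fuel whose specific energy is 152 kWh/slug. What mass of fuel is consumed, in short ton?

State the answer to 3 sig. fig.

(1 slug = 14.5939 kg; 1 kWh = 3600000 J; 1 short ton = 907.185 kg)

0.0167 short ton

0.0150 MW → 15000 W
633 min → 37980 s
E = P × t = 15000 × 37980 = 5.697×10⁸ J
152 kWh/slug → 3.74951×10⁷ J/kg
m = E / e_s = 5.697×10⁸ / 3.74951×10⁷ = 15.194 kg
In short ton: 15.194 / 907.185 = 0.0167485 short ton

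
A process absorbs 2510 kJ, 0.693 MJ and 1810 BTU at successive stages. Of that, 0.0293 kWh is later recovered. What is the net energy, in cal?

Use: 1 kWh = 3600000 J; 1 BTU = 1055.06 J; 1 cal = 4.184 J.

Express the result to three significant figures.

1.20×10⁶ cal

2510 kJ × 1000 = 2.51×10⁶ J
0.693 MJ × 1000000 = 693000 J
1810 BTU × 1055.06 = 1.90966×10⁶ J
0.0293 kWh × 3600000 = 105480 J
Result: 2.51×10⁶ + 693000 + 1.90966×10⁶ − 105480 = 5.00718×10⁶ J
In cal: 5.00718×10⁶ / 4.184 = 1.19674×10⁶ cal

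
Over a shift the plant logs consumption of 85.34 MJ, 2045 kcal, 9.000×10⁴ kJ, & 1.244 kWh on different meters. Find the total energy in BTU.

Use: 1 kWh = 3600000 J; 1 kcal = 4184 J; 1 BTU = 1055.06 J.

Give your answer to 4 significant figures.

1.785×10⁵ BTU

85.34 MJ × 1000000 → 8.534×10⁷ J
2045 kcal × 4184 → 8.55628×10⁶ J
9.000×10⁴ kJ × 1000 → 9×10⁷ J
1.244 kWh × 3600000 → 4.4784×10⁶ J
Total: 8.534×10⁷ + 8.55628×10⁶ + 9×10⁷ + 4.4784×10⁶ = 1.88375×10⁸ J
In BTU: 1.88375×10⁸ / 1055.06 = 178544 BTU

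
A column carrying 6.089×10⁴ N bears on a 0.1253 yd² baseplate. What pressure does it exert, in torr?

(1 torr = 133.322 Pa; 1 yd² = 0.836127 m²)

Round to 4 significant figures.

4359 torr

0.1253 yd² × 0.836127 → 0.104767 m²
P = F / A = 60890 N / 0.104767 m² = 581194 Pa
581194 Pa ÷ (133.322 Pa/torr) = 4359.33 torr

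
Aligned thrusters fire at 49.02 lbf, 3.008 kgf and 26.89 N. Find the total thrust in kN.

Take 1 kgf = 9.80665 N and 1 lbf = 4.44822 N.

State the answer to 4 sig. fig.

0.2744 kN

49.02 lbf × 4.44822 = 218.052 N
3.008 kgf × 9.80665 = 29.4984 N
26.89 N (already N)
Total: 218.052 + 29.4984 + 26.89 = 274.44 N
In kN: 274.44 / 1000 = 0.27444 kN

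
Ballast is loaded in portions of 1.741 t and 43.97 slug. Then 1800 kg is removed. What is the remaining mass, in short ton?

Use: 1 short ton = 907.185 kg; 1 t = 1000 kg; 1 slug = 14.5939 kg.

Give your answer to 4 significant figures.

1.741 t × 1000 = 1741 kg
43.97 slug × 14.5939 = 641.694 kg
1800 kg (already kg)
Sum: 1741 + 641.694 − 1800 = 582.694 kg
In short ton: 582.694 / 907.185 = 0.64231 short ton

0.6423 short ton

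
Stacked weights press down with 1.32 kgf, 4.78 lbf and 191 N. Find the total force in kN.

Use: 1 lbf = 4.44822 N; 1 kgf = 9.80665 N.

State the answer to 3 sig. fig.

1.32 kgf × 9.80665 → 12.9448 N
4.78 lbf × 4.44822 → 21.2625 N
191 N (already N)
Sum: 12.9448 + 21.2625 + 191 = 225.207 N
In kN: 225.207 / 1000 = 0.225207 kN

0.225 kN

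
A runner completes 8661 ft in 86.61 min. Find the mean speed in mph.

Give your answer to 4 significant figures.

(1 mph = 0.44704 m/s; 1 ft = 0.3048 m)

1.136 mph

8661 ft × 0.3048 → 2639.87 m
86.61 min × 60 → 5196.6 s
v = d / t = 2639.87 m / 5196.6 s = 0.507999 m/s
0.507999 m/s ÷ (0.44704 m/s/mph) = 1.13636 mph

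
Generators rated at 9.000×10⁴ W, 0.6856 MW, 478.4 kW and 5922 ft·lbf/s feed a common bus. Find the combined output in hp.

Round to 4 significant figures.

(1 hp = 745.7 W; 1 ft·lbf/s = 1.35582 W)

9.000×10⁴ W (already W)
0.6856 MW × 1000000 → 685600 W
478.4 kW × 1000 → 478400 W
5922 ft·lbf/s × 1.35582 → 8029.17 W
Combined: 90000 + 685600 + 478400 + 8029.17 = 1.26203×10⁶ W
In hp: 1.26203×10⁶ / 745.7 = 1692.41 hp

1692 hp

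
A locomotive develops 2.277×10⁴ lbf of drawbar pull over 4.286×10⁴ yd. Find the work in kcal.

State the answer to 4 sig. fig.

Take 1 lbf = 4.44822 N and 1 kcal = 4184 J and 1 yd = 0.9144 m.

2.277×10⁴ lbf × 4.44822 → 101286 N
4.286×10⁴ yd × 0.9144 → 39191.2 m
W = F × d = 101286 N × 39191.2 m = 3.96952×10⁹ J
3.96952×10⁹ J ÷ (4184 J/kcal) = 948738 kcal

9.487×10⁵ kcal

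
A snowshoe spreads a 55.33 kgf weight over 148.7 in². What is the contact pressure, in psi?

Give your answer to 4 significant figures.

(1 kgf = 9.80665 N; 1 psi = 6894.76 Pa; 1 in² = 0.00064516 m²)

0.8203 psi

55.33 kgf × 9.80665 → 542.602 N
148.7 in² × 0.00064516 → 0.0959353 m²
P = F / A = 542.602 N / 0.0959353 m² = 5655.92 Pa
5655.92 Pa ÷ (6894.76 Pa/psi) = 0.820322 psi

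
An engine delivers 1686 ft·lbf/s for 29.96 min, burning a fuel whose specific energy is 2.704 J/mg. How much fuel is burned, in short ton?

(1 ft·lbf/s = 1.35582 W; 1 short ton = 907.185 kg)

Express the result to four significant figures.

0.001675 short ton

1686 ft·lbf/s → 2285.91 W
29.96 min → 1797.6 s
E = P × t = 2285.91 × 1797.6 = 4.10915×10⁶ J
2.704 J/mg → 2.704×10⁶ J/kg
m = E / e_s = 4.10915×10⁶ / 2.704×10⁶ = 1.51966 kg
In short ton: 1.51966 / 907.185 = 0.00167514 short ton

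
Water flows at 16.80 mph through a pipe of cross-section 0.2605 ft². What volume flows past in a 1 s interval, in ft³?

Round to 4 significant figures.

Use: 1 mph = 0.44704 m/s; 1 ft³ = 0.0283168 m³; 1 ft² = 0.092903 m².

6.419 ft³

16.80 mph × 0.44704 = 7.51027 m/s
0.2605 ft² × 0.092903 = 0.0242012 m²
V = v × A × t = 7.51027 m/s × 0.0242012 m² × 1 s = 0.181758 m³
0.181758 m³ ÷ (0.0283168 m³/ft³) = 6.41873 ft³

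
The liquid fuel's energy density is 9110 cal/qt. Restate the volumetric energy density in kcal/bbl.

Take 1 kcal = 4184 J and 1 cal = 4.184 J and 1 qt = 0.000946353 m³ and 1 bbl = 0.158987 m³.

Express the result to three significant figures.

1530 kcal/bbl

9110 cal/qt × 4.184 J/cal ÷ 0.000946353 m³/qt = 4.0277×10⁷ J/m³
4.0277×10⁷ J/m³ ÷ 4184 J/kcal × 0.158987 m³/bbl = 1530.48 kcal/bbl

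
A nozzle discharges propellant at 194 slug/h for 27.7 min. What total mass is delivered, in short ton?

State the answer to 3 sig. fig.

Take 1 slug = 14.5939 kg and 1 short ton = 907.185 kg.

1.44 short ton

194 slug/h → 0.786449 kg/s
27.7 min → 1662 s
m = ṁ × t = 0.786449 × 1662 = 1307.08 kg
In short ton: 1307.08 / 907.185 = 1.44081 short ton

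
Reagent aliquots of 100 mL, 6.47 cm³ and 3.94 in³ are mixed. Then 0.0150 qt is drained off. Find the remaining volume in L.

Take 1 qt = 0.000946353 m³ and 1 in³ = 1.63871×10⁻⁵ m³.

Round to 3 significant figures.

100 mL × 10⁻⁶ → 1×10⁻⁴ m³
6.47 cm³ × 10⁻⁶ → 6.47×10⁻⁶ m³
3.94 in³ × 1.63871×10⁻⁵ → 6.45652×10⁻⁵ m³
0.0150 qt × 0.000946353 → 1.41953×10⁻⁵ m³
Result: 1×10⁻⁴ + 6.47×10⁻⁶ + 6.45652×10⁻⁵ − 1.41953×10⁻⁵ = 1.5684×10⁻⁴ m³
In L: 1.5684×10⁻⁴ / 0.001 = 0.15684 L

0.157 L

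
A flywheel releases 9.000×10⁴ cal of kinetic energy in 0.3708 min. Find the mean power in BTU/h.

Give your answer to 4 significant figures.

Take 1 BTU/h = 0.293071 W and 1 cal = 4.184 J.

5.775×10⁴ BTU/h

9.000×10⁴ cal × 4.184 = 376560 J
0.3708 min × 60 = 22.248 s
P = E / t = 376560 J / 22.248 s = 16925.6 W
16925.6 W ÷ (0.293071 W/BTU/h) = 57752.6 BTU/h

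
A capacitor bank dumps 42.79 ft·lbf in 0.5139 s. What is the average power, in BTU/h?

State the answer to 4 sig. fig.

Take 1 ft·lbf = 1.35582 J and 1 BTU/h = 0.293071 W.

385.2 BTU/h

42.79 ft·lbf × 1.35582 → 58.0155 J
P = E / t = 58.0155 J / 0.5139 s = 112.893 W
112.893 W ÷ (0.293071 W/BTU/h) = 385.207 BTU/h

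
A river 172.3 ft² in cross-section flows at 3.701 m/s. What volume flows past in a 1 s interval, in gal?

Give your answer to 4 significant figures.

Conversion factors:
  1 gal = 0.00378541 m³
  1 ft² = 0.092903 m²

1.565×10⁴ gal

172.3 ft² × 0.092903 = 16.0072 m²
V = v × A × t = 3.701 m/s × 16.0072 m² × 1 s = 59.2426 m³
59.2426 m³ ÷ (0.00378541 m³/gal) = 15650.2 gal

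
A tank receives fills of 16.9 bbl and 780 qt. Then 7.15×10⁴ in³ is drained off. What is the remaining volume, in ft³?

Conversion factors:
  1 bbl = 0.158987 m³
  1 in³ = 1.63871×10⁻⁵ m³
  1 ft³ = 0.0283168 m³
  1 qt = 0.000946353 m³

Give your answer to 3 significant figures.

79.6 ft³

16.9 bbl × 0.158987 = 2.68688 m³
780 qt × 0.000946353 = 0.738155 m³
7.15×10⁴ in³ × 1.63871×10⁻⁵ = 1.17168 m³
Net: 2.68688 + 0.738155 − 1.17168 = 2.25336 m³
In ft³: 2.25336 / 0.0283168 = 79.5768 ft³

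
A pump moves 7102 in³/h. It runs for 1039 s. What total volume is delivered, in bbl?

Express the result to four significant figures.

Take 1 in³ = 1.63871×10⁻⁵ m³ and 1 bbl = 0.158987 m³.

7102 in³/h → 3.23281×10⁻⁵ m³/s
V = Q × t = 3.23281×10⁻⁵ × 1039 = 0.0335889 m³
In bbl: 0.0335889 / 0.158987 = 0.211268 bbl

0.2113 bbl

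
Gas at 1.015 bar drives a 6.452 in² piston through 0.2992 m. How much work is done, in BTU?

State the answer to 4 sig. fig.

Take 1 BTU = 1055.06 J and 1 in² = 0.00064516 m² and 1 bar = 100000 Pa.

1.015 bar → 101500 Pa
6.452 in² → 0.00416257 m²
F = P × A = 101500 × 0.00416257 = 422.501 N
W = F × d = 422.501 × 0.2992 = 126.412 J
In BTU: 126.412 / 1055.06 = 0.119815 BTU

0.1198 BTU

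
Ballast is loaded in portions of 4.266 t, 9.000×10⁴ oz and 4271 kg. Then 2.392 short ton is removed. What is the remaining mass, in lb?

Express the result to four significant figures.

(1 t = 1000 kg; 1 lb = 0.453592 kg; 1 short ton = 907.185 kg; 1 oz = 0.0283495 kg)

1.966×10⁴ lb

4.266 t × 1000 → 4266 kg
9.000×10⁴ oz × 0.0283495 → 2551.46 kg
4271 kg (already kg)
2.392 short ton × 907.185 → 2169.99 kg
Result: 4266 + 2551.46 + 4271 − 2169.99 = 8918.47 kg
In lb: 8918.47 / 0.453592 = 19661.9 lb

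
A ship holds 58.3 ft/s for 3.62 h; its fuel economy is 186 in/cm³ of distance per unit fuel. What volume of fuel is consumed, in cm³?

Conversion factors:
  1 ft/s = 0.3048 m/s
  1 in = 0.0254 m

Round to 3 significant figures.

4.90×10⁴ cm³

58.3 ft/s → 17.7698 m/s
3.62 h → 13032 s
d = v × t = 17.7698 × 13032 = 231576 m
186 in/cm³ → 4.7244×10⁶ m/m³
V = d / (distance per unit fuel) = 231576 / 4.7244×10⁶ = 0.049017 m³
In cm³: 0.049017 / 10⁻⁶ = 49017 cm³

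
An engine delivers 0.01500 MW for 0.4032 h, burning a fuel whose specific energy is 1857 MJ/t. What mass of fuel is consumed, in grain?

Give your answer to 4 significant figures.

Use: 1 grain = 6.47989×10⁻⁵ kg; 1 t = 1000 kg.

1.809×10⁵ grain

0.01500 MW → 15000 W
0.4032 h → 1451.52 s
E = P × t = 15000 × 1451.52 = 2.17728×10⁷ J
1857 MJ/t → 1.857×10⁶ J/kg
m = E / e_s = 2.17728×10⁷ / 1.857×10⁶ = 11.7247 kg
In grain: 11.7247 / 6.47989×10⁻⁵ = 180940 grain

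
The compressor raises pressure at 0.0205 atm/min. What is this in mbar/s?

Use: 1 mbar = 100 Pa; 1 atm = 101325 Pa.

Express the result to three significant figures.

0.346 mbar/s

0.0205 atm/min × 101325 Pa/atm ÷ 60 s/min = 34.6194 Pa/s
34.6194 Pa/s ÷ 100 Pa/mbar = 0.346194 mbar/s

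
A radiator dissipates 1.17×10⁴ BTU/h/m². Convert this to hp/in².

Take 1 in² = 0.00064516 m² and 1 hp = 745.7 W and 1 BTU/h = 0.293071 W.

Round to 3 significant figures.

1.17×10⁴ BTU/h/m² × 0.293071 W/BTU/h = 3428.93 W/m²
3428.93 W/m² ÷ 745.7 W/hp × 0.00064516 m²/in² = 0.00296662 hp/in²

0.00297 hp/in²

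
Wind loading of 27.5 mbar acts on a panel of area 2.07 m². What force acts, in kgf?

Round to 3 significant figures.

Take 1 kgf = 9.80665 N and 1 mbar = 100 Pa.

580 kgf

27.5 mbar × 100 → 2750 Pa
F = P × A = 2750 Pa × 2.07 m² = 5692.5 N
5692.5 N ÷ (9.80665 N/kgf) = 580.473 kgf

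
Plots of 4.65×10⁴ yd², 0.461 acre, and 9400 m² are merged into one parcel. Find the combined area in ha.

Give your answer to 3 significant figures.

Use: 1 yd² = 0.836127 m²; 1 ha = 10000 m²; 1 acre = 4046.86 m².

4.65×10⁴ yd² × 0.836127 = 38879.9 m²
0.461 acre × 4046.86 = 1865.6 m²
9400 m² (already m²)
Combined: 38879.9 + 1865.6 + 9400 = 50145.5 m²
In ha: 50145.5 / 10000 = 5.01455 ha

5.01 ha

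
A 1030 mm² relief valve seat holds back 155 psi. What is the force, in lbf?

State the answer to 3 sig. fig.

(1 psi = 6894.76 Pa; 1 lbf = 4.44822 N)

247 lbf

155 psi × 6894.76 → 1.06869×10⁶ Pa
1030 mm² × 10⁻⁶ → 0.00103 m²
F = P × A = 1.06869×10⁶ Pa × 0.00103 m² = 1100.75 N
1100.75 N ÷ (4.44822 N/lbf) = 247.459 lbf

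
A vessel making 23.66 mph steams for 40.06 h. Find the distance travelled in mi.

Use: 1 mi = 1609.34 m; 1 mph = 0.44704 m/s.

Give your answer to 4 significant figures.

23.66 mph × 0.44704 = 10.577 m/s
40.06 h × 3600 = 144216 s
d = v × t = 10.577 m/s × 144216 s = 1.52537×10⁶ m
1.52537×10⁶ m ÷ (1609.34 m/mi) = 947.823 mi

947.8 mi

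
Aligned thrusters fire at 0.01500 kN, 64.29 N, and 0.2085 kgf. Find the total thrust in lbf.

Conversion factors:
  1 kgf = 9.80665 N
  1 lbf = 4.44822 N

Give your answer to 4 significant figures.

0.01500 kN × 1000 → 15 N
64.29 N (already N)
0.2085 kgf × 9.80665 → 2.04469 N
Sum: 15 + 64.29 + 2.04469 = 81.3347 N
In lbf: 81.3347 / 4.44822 = 18.2848 lbf

18.28 lbf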